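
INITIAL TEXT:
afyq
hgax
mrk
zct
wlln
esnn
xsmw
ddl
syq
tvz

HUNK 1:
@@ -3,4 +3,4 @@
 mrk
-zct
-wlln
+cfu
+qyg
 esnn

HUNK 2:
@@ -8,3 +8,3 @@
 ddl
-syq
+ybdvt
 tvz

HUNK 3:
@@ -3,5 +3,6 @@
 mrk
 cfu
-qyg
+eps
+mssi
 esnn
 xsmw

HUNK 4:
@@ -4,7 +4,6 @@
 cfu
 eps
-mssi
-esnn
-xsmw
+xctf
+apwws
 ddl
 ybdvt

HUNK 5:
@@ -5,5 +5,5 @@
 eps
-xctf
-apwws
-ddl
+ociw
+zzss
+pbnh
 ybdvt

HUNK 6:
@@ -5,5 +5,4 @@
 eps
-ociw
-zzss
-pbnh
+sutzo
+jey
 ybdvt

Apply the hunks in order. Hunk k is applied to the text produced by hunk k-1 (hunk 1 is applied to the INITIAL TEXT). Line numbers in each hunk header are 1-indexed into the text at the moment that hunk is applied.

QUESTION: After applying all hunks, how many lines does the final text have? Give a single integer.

Answer: 9

Derivation:
Hunk 1: at line 3 remove [zct,wlln] add [cfu,qyg] -> 10 lines: afyq hgax mrk cfu qyg esnn xsmw ddl syq tvz
Hunk 2: at line 8 remove [syq] add [ybdvt] -> 10 lines: afyq hgax mrk cfu qyg esnn xsmw ddl ybdvt tvz
Hunk 3: at line 3 remove [qyg] add [eps,mssi] -> 11 lines: afyq hgax mrk cfu eps mssi esnn xsmw ddl ybdvt tvz
Hunk 4: at line 4 remove [mssi,esnn,xsmw] add [xctf,apwws] -> 10 lines: afyq hgax mrk cfu eps xctf apwws ddl ybdvt tvz
Hunk 5: at line 5 remove [xctf,apwws,ddl] add [ociw,zzss,pbnh] -> 10 lines: afyq hgax mrk cfu eps ociw zzss pbnh ybdvt tvz
Hunk 6: at line 5 remove [ociw,zzss,pbnh] add [sutzo,jey] -> 9 lines: afyq hgax mrk cfu eps sutzo jey ybdvt tvz
Final line count: 9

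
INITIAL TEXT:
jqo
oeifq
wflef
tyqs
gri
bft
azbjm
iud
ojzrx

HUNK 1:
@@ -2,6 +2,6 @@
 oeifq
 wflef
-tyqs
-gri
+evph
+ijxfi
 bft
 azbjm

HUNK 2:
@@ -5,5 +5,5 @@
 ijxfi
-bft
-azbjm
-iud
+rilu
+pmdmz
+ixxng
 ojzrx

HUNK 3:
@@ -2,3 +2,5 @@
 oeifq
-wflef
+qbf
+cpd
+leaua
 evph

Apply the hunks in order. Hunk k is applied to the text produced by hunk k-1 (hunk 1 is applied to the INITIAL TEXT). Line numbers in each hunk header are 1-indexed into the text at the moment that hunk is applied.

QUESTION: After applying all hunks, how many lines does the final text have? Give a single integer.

Hunk 1: at line 2 remove [tyqs,gri] add [evph,ijxfi] -> 9 lines: jqo oeifq wflef evph ijxfi bft azbjm iud ojzrx
Hunk 2: at line 5 remove [bft,azbjm,iud] add [rilu,pmdmz,ixxng] -> 9 lines: jqo oeifq wflef evph ijxfi rilu pmdmz ixxng ojzrx
Hunk 3: at line 2 remove [wflef] add [qbf,cpd,leaua] -> 11 lines: jqo oeifq qbf cpd leaua evph ijxfi rilu pmdmz ixxng ojzrx
Final line count: 11

Answer: 11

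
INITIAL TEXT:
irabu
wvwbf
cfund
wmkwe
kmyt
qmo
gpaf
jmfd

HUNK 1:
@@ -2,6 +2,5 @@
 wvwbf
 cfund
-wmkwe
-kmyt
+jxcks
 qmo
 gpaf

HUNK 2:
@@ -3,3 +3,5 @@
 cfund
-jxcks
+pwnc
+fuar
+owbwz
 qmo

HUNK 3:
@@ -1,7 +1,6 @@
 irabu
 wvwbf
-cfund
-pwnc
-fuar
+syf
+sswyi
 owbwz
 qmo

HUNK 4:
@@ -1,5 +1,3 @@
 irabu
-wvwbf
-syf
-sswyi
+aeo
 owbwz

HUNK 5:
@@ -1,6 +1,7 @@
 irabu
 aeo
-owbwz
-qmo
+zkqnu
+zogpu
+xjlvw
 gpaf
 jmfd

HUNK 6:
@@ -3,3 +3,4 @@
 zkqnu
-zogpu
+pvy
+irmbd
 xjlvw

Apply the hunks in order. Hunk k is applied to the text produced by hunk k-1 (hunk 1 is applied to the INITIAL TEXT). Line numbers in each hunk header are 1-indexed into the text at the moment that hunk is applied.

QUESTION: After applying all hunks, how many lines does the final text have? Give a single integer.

Hunk 1: at line 2 remove [wmkwe,kmyt] add [jxcks] -> 7 lines: irabu wvwbf cfund jxcks qmo gpaf jmfd
Hunk 2: at line 3 remove [jxcks] add [pwnc,fuar,owbwz] -> 9 lines: irabu wvwbf cfund pwnc fuar owbwz qmo gpaf jmfd
Hunk 3: at line 1 remove [cfund,pwnc,fuar] add [syf,sswyi] -> 8 lines: irabu wvwbf syf sswyi owbwz qmo gpaf jmfd
Hunk 4: at line 1 remove [wvwbf,syf,sswyi] add [aeo] -> 6 lines: irabu aeo owbwz qmo gpaf jmfd
Hunk 5: at line 1 remove [owbwz,qmo] add [zkqnu,zogpu,xjlvw] -> 7 lines: irabu aeo zkqnu zogpu xjlvw gpaf jmfd
Hunk 6: at line 3 remove [zogpu] add [pvy,irmbd] -> 8 lines: irabu aeo zkqnu pvy irmbd xjlvw gpaf jmfd
Final line count: 8

Answer: 8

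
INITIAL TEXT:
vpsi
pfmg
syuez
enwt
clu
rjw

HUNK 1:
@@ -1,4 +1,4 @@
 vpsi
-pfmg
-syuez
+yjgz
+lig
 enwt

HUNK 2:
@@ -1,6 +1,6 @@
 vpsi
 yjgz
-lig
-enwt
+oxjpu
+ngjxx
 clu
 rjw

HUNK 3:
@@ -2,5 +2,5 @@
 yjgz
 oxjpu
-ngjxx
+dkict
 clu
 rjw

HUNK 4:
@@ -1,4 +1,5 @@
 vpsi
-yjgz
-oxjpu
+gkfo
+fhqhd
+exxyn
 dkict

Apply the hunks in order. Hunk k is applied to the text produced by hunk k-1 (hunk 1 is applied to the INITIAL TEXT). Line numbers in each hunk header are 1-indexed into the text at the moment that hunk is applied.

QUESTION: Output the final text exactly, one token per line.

Answer: vpsi
gkfo
fhqhd
exxyn
dkict
clu
rjw

Derivation:
Hunk 1: at line 1 remove [pfmg,syuez] add [yjgz,lig] -> 6 lines: vpsi yjgz lig enwt clu rjw
Hunk 2: at line 1 remove [lig,enwt] add [oxjpu,ngjxx] -> 6 lines: vpsi yjgz oxjpu ngjxx clu rjw
Hunk 3: at line 2 remove [ngjxx] add [dkict] -> 6 lines: vpsi yjgz oxjpu dkict clu rjw
Hunk 4: at line 1 remove [yjgz,oxjpu] add [gkfo,fhqhd,exxyn] -> 7 lines: vpsi gkfo fhqhd exxyn dkict clu rjw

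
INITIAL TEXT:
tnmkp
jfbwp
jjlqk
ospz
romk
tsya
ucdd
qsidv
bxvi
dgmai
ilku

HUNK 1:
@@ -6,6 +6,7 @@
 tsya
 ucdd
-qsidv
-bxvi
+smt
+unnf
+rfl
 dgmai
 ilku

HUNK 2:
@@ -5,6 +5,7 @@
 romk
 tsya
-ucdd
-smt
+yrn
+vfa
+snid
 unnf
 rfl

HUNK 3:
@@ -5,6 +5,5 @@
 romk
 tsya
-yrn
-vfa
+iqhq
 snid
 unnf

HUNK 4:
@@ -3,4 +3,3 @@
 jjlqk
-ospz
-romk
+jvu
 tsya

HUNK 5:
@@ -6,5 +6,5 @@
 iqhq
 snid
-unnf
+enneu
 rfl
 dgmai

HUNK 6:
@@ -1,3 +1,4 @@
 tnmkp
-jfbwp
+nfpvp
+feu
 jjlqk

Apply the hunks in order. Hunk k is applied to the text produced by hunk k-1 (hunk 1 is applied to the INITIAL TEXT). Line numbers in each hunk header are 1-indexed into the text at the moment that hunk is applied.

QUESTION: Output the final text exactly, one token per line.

Hunk 1: at line 6 remove [qsidv,bxvi] add [smt,unnf,rfl] -> 12 lines: tnmkp jfbwp jjlqk ospz romk tsya ucdd smt unnf rfl dgmai ilku
Hunk 2: at line 5 remove [ucdd,smt] add [yrn,vfa,snid] -> 13 lines: tnmkp jfbwp jjlqk ospz romk tsya yrn vfa snid unnf rfl dgmai ilku
Hunk 3: at line 5 remove [yrn,vfa] add [iqhq] -> 12 lines: tnmkp jfbwp jjlqk ospz romk tsya iqhq snid unnf rfl dgmai ilku
Hunk 4: at line 3 remove [ospz,romk] add [jvu] -> 11 lines: tnmkp jfbwp jjlqk jvu tsya iqhq snid unnf rfl dgmai ilku
Hunk 5: at line 6 remove [unnf] add [enneu] -> 11 lines: tnmkp jfbwp jjlqk jvu tsya iqhq snid enneu rfl dgmai ilku
Hunk 6: at line 1 remove [jfbwp] add [nfpvp,feu] -> 12 lines: tnmkp nfpvp feu jjlqk jvu tsya iqhq snid enneu rfl dgmai ilku

Answer: tnmkp
nfpvp
feu
jjlqk
jvu
tsya
iqhq
snid
enneu
rfl
dgmai
ilku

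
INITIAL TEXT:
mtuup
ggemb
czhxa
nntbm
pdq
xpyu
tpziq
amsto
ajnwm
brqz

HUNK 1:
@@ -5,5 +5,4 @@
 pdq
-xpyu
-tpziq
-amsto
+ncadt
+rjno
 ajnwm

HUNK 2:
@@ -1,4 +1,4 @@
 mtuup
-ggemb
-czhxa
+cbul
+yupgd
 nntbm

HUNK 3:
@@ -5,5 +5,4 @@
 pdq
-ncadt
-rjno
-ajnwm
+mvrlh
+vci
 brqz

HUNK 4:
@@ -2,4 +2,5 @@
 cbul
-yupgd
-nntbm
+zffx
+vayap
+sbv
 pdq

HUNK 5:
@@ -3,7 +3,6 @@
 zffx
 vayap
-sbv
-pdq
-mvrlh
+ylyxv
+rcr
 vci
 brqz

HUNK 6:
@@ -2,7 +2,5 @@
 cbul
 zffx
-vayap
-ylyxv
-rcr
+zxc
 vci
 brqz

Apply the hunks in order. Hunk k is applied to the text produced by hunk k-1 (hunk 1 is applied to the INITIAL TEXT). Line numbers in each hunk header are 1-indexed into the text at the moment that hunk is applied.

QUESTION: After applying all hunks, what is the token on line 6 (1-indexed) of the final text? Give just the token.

Hunk 1: at line 5 remove [xpyu,tpziq,amsto] add [ncadt,rjno] -> 9 lines: mtuup ggemb czhxa nntbm pdq ncadt rjno ajnwm brqz
Hunk 2: at line 1 remove [ggemb,czhxa] add [cbul,yupgd] -> 9 lines: mtuup cbul yupgd nntbm pdq ncadt rjno ajnwm brqz
Hunk 3: at line 5 remove [ncadt,rjno,ajnwm] add [mvrlh,vci] -> 8 lines: mtuup cbul yupgd nntbm pdq mvrlh vci brqz
Hunk 4: at line 2 remove [yupgd,nntbm] add [zffx,vayap,sbv] -> 9 lines: mtuup cbul zffx vayap sbv pdq mvrlh vci brqz
Hunk 5: at line 3 remove [sbv,pdq,mvrlh] add [ylyxv,rcr] -> 8 lines: mtuup cbul zffx vayap ylyxv rcr vci brqz
Hunk 6: at line 2 remove [vayap,ylyxv,rcr] add [zxc] -> 6 lines: mtuup cbul zffx zxc vci brqz
Final line 6: brqz

Answer: brqz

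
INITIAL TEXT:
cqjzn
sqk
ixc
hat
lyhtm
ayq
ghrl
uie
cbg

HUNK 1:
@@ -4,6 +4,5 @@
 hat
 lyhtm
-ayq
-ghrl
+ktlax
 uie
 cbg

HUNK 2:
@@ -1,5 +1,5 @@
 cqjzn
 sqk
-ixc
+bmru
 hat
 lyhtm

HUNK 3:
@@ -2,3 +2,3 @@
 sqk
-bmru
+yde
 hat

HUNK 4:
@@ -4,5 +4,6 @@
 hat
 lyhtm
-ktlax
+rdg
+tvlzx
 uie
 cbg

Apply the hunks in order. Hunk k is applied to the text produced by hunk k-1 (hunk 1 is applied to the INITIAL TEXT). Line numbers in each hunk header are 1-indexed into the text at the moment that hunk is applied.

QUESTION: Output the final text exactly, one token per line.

Hunk 1: at line 4 remove [ayq,ghrl] add [ktlax] -> 8 lines: cqjzn sqk ixc hat lyhtm ktlax uie cbg
Hunk 2: at line 1 remove [ixc] add [bmru] -> 8 lines: cqjzn sqk bmru hat lyhtm ktlax uie cbg
Hunk 3: at line 2 remove [bmru] add [yde] -> 8 lines: cqjzn sqk yde hat lyhtm ktlax uie cbg
Hunk 4: at line 4 remove [ktlax] add [rdg,tvlzx] -> 9 lines: cqjzn sqk yde hat lyhtm rdg tvlzx uie cbg

Answer: cqjzn
sqk
yde
hat
lyhtm
rdg
tvlzx
uie
cbg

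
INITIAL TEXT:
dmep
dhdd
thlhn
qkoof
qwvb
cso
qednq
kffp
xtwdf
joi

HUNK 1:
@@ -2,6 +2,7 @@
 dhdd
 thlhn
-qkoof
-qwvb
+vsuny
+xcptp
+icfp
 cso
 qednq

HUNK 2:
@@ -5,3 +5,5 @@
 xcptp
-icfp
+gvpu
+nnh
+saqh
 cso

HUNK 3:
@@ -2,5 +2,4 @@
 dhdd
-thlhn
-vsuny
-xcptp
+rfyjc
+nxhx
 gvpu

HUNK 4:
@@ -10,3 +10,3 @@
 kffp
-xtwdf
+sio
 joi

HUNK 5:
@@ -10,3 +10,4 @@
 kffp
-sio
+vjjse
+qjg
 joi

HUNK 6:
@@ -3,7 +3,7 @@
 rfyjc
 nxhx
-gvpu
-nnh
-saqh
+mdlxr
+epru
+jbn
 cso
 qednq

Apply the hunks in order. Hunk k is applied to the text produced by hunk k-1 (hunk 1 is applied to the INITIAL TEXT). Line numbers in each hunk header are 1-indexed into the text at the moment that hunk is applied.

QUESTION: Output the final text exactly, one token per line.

Hunk 1: at line 2 remove [qkoof,qwvb] add [vsuny,xcptp,icfp] -> 11 lines: dmep dhdd thlhn vsuny xcptp icfp cso qednq kffp xtwdf joi
Hunk 2: at line 5 remove [icfp] add [gvpu,nnh,saqh] -> 13 lines: dmep dhdd thlhn vsuny xcptp gvpu nnh saqh cso qednq kffp xtwdf joi
Hunk 3: at line 2 remove [thlhn,vsuny,xcptp] add [rfyjc,nxhx] -> 12 lines: dmep dhdd rfyjc nxhx gvpu nnh saqh cso qednq kffp xtwdf joi
Hunk 4: at line 10 remove [xtwdf] add [sio] -> 12 lines: dmep dhdd rfyjc nxhx gvpu nnh saqh cso qednq kffp sio joi
Hunk 5: at line 10 remove [sio] add [vjjse,qjg] -> 13 lines: dmep dhdd rfyjc nxhx gvpu nnh saqh cso qednq kffp vjjse qjg joi
Hunk 6: at line 3 remove [gvpu,nnh,saqh] add [mdlxr,epru,jbn] -> 13 lines: dmep dhdd rfyjc nxhx mdlxr epru jbn cso qednq kffp vjjse qjg joi

Answer: dmep
dhdd
rfyjc
nxhx
mdlxr
epru
jbn
cso
qednq
kffp
vjjse
qjg
joi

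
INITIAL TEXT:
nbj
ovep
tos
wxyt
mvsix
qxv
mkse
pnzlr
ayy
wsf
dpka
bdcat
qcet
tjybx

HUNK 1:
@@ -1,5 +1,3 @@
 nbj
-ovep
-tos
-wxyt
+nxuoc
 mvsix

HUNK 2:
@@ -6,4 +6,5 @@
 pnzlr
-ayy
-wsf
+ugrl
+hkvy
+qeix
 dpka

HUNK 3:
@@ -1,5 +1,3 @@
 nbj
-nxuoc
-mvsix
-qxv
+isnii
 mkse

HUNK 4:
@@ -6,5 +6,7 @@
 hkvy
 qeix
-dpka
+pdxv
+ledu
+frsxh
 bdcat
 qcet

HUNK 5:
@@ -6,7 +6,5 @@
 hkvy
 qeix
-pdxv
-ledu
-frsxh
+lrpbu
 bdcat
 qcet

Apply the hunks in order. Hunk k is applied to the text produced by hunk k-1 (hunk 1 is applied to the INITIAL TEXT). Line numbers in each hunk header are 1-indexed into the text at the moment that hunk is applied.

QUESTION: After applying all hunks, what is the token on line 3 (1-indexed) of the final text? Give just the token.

Hunk 1: at line 1 remove [ovep,tos,wxyt] add [nxuoc] -> 12 lines: nbj nxuoc mvsix qxv mkse pnzlr ayy wsf dpka bdcat qcet tjybx
Hunk 2: at line 6 remove [ayy,wsf] add [ugrl,hkvy,qeix] -> 13 lines: nbj nxuoc mvsix qxv mkse pnzlr ugrl hkvy qeix dpka bdcat qcet tjybx
Hunk 3: at line 1 remove [nxuoc,mvsix,qxv] add [isnii] -> 11 lines: nbj isnii mkse pnzlr ugrl hkvy qeix dpka bdcat qcet tjybx
Hunk 4: at line 6 remove [dpka] add [pdxv,ledu,frsxh] -> 13 lines: nbj isnii mkse pnzlr ugrl hkvy qeix pdxv ledu frsxh bdcat qcet tjybx
Hunk 5: at line 6 remove [pdxv,ledu,frsxh] add [lrpbu] -> 11 lines: nbj isnii mkse pnzlr ugrl hkvy qeix lrpbu bdcat qcet tjybx
Final line 3: mkse

Answer: mkse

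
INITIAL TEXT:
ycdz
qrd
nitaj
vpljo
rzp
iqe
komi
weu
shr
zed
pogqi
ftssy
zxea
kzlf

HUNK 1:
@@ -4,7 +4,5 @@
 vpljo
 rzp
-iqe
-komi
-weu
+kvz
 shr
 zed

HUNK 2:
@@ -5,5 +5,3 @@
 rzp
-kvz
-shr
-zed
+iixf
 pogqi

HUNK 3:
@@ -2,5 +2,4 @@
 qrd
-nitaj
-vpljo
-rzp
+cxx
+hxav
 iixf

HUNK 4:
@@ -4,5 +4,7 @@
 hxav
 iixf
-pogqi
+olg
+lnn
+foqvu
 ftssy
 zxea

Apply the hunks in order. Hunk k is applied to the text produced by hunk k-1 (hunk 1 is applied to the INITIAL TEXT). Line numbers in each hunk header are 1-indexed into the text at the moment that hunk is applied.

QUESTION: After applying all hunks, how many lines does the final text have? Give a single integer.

Hunk 1: at line 4 remove [iqe,komi,weu] add [kvz] -> 12 lines: ycdz qrd nitaj vpljo rzp kvz shr zed pogqi ftssy zxea kzlf
Hunk 2: at line 5 remove [kvz,shr,zed] add [iixf] -> 10 lines: ycdz qrd nitaj vpljo rzp iixf pogqi ftssy zxea kzlf
Hunk 3: at line 2 remove [nitaj,vpljo,rzp] add [cxx,hxav] -> 9 lines: ycdz qrd cxx hxav iixf pogqi ftssy zxea kzlf
Hunk 4: at line 4 remove [pogqi] add [olg,lnn,foqvu] -> 11 lines: ycdz qrd cxx hxav iixf olg lnn foqvu ftssy zxea kzlf
Final line count: 11

Answer: 11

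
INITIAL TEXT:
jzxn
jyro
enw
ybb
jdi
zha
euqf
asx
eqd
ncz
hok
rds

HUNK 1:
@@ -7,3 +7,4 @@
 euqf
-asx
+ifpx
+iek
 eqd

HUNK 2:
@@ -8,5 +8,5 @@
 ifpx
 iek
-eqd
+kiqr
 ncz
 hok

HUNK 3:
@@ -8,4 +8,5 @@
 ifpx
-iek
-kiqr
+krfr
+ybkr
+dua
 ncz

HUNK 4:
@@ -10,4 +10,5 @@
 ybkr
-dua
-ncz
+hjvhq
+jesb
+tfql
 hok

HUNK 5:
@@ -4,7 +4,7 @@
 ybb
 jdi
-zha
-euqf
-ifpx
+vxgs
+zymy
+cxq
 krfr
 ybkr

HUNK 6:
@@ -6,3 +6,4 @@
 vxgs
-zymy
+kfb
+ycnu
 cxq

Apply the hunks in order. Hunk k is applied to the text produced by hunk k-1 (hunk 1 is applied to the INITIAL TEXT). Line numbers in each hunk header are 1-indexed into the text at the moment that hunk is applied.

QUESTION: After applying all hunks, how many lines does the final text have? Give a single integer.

Hunk 1: at line 7 remove [asx] add [ifpx,iek] -> 13 lines: jzxn jyro enw ybb jdi zha euqf ifpx iek eqd ncz hok rds
Hunk 2: at line 8 remove [eqd] add [kiqr] -> 13 lines: jzxn jyro enw ybb jdi zha euqf ifpx iek kiqr ncz hok rds
Hunk 3: at line 8 remove [iek,kiqr] add [krfr,ybkr,dua] -> 14 lines: jzxn jyro enw ybb jdi zha euqf ifpx krfr ybkr dua ncz hok rds
Hunk 4: at line 10 remove [dua,ncz] add [hjvhq,jesb,tfql] -> 15 lines: jzxn jyro enw ybb jdi zha euqf ifpx krfr ybkr hjvhq jesb tfql hok rds
Hunk 5: at line 4 remove [zha,euqf,ifpx] add [vxgs,zymy,cxq] -> 15 lines: jzxn jyro enw ybb jdi vxgs zymy cxq krfr ybkr hjvhq jesb tfql hok rds
Hunk 6: at line 6 remove [zymy] add [kfb,ycnu] -> 16 lines: jzxn jyro enw ybb jdi vxgs kfb ycnu cxq krfr ybkr hjvhq jesb tfql hok rds
Final line count: 16

Answer: 16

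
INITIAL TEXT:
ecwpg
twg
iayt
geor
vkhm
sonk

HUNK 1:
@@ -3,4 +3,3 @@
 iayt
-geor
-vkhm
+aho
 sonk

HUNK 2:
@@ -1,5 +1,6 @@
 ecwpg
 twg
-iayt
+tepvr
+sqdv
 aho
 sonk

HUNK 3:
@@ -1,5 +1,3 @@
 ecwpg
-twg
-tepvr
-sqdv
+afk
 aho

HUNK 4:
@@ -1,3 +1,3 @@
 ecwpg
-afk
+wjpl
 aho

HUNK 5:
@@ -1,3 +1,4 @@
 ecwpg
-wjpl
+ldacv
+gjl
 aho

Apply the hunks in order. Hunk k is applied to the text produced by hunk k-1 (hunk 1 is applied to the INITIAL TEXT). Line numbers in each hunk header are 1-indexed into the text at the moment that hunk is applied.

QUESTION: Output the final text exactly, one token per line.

Answer: ecwpg
ldacv
gjl
aho
sonk

Derivation:
Hunk 1: at line 3 remove [geor,vkhm] add [aho] -> 5 lines: ecwpg twg iayt aho sonk
Hunk 2: at line 1 remove [iayt] add [tepvr,sqdv] -> 6 lines: ecwpg twg tepvr sqdv aho sonk
Hunk 3: at line 1 remove [twg,tepvr,sqdv] add [afk] -> 4 lines: ecwpg afk aho sonk
Hunk 4: at line 1 remove [afk] add [wjpl] -> 4 lines: ecwpg wjpl aho sonk
Hunk 5: at line 1 remove [wjpl] add [ldacv,gjl] -> 5 lines: ecwpg ldacv gjl aho sonk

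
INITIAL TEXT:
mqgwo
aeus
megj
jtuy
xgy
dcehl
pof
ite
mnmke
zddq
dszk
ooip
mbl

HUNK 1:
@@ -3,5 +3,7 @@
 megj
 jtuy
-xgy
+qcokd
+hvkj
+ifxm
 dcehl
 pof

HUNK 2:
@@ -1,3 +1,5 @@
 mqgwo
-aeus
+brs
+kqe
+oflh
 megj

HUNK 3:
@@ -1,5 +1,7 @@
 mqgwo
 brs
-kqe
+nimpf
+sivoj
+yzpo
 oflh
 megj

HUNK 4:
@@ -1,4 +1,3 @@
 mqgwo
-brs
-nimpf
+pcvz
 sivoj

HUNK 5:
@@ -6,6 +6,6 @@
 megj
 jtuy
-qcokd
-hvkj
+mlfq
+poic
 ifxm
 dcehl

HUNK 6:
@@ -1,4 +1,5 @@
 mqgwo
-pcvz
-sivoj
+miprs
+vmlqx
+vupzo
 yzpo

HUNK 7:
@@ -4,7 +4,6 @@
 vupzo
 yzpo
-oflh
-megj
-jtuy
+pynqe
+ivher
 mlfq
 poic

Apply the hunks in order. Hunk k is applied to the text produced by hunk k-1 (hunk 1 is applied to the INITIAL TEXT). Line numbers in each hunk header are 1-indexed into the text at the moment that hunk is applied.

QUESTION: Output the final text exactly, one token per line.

Answer: mqgwo
miprs
vmlqx
vupzo
yzpo
pynqe
ivher
mlfq
poic
ifxm
dcehl
pof
ite
mnmke
zddq
dszk
ooip
mbl

Derivation:
Hunk 1: at line 3 remove [xgy] add [qcokd,hvkj,ifxm] -> 15 lines: mqgwo aeus megj jtuy qcokd hvkj ifxm dcehl pof ite mnmke zddq dszk ooip mbl
Hunk 2: at line 1 remove [aeus] add [brs,kqe,oflh] -> 17 lines: mqgwo brs kqe oflh megj jtuy qcokd hvkj ifxm dcehl pof ite mnmke zddq dszk ooip mbl
Hunk 3: at line 1 remove [kqe] add [nimpf,sivoj,yzpo] -> 19 lines: mqgwo brs nimpf sivoj yzpo oflh megj jtuy qcokd hvkj ifxm dcehl pof ite mnmke zddq dszk ooip mbl
Hunk 4: at line 1 remove [brs,nimpf] add [pcvz] -> 18 lines: mqgwo pcvz sivoj yzpo oflh megj jtuy qcokd hvkj ifxm dcehl pof ite mnmke zddq dszk ooip mbl
Hunk 5: at line 6 remove [qcokd,hvkj] add [mlfq,poic] -> 18 lines: mqgwo pcvz sivoj yzpo oflh megj jtuy mlfq poic ifxm dcehl pof ite mnmke zddq dszk ooip mbl
Hunk 6: at line 1 remove [pcvz,sivoj] add [miprs,vmlqx,vupzo] -> 19 lines: mqgwo miprs vmlqx vupzo yzpo oflh megj jtuy mlfq poic ifxm dcehl pof ite mnmke zddq dszk ooip mbl
Hunk 7: at line 4 remove [oflh,megj,jtuy] add [pynqe,ivher] -> 18 lines: mqgwo miprs vmlqx vupzo yzpo pynqe ivher mlfq poic ifxm dcehl pof ite mnmke zddq dszk ooip mbl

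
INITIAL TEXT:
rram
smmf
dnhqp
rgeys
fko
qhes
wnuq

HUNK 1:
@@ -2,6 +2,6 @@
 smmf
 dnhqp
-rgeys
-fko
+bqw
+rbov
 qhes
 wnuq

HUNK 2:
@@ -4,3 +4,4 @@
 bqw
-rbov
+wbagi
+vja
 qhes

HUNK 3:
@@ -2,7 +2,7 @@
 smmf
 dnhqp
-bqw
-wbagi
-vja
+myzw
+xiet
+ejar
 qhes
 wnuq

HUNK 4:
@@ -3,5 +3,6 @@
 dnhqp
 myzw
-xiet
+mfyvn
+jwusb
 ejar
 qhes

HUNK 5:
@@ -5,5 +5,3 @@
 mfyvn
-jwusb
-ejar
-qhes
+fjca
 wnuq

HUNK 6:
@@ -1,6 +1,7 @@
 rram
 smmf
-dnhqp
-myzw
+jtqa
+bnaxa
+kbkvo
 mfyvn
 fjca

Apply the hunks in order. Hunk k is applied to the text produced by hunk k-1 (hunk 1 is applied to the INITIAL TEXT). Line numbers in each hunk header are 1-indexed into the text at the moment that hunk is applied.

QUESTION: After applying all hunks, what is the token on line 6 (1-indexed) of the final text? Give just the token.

Answer: mfyvn

Derivation:
Hunk 1: at line 2 remove [rgeys,fko] add [bqw,rbov] -> 7 lines: rram smmf dnhqp bqw rbov qhes wnuq
Hunk 2: at line 4 remove [rbov] add [wbagi,vja] -> 8 lines: rram smmf dnhqp bqw wbagi vja qhes wnuq
Hunk 3: at line 2 remove [bqw,wbagi,vja] add [myzw,xiet,ejar] -> 8 lines: rram smmf dnhqp myzw xiet ejar qhes wnuq
Hunk 4: at line 3 remove [xiet] add [mfyvn,jwusb] -> 9 lines: rram smmf dnhqp myzw mfyvn jwusb ejar qhes wnuq
Hunk 5: at line 5 remove [jwusb,ejar,qhes] add [fjca] -> 7 lines: rram smmf dnhqp myzw mfyvn fjca wnuq
Hunk 6: at line 1 remove [dnhqp,myzw] add [jtqa,bnaxa,kbkvo] -> 8 lines: rram smmf jtqa bnaxa kbkvo mfyvn fjca wnuq
Final line 6: mfyvn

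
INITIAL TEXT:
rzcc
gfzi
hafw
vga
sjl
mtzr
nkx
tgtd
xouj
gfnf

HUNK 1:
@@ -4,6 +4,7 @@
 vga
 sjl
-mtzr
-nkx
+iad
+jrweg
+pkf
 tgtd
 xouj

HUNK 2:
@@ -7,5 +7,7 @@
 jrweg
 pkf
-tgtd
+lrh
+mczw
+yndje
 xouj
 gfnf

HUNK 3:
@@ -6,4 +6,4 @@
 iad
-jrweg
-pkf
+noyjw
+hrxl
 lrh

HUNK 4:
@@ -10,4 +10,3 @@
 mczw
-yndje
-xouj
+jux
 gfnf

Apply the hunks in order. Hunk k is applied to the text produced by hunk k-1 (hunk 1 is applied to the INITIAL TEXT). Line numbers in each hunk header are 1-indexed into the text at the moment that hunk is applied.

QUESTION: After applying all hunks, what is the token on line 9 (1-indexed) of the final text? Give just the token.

Hunk 1: at line 4 remove [mtzr,nkx] add [iad,jrweg,pkf] -> 11 lines: rzcc gfzi hafw vga sjl iad jrweg pkf tgtd xouj gfnf
Hunk 2: at line 7 remove [tgtd] add [lrh,mczw,yndje] -> 13 lines: rzcc gfzi hafw vga sjl iad jrweg pkf lrh mczw yndje xouj gfnf
Hunk 3: at line 6 remove [jrweg,pkf] add [noyjw,hrxl] -> 13 lines: rzcc gfzi hafw vga sjl iad noyjw hrxl lrh mczw yndje xouj gfnf
Hunk 4: at line 10 remove [yndje,xouj] add [jux] -> 12 lines: rzcc gfzi hafw vga sjl iad noyjw hrxl lrh mczw jux gfnf
Final line 9: lrh

Answer: lrh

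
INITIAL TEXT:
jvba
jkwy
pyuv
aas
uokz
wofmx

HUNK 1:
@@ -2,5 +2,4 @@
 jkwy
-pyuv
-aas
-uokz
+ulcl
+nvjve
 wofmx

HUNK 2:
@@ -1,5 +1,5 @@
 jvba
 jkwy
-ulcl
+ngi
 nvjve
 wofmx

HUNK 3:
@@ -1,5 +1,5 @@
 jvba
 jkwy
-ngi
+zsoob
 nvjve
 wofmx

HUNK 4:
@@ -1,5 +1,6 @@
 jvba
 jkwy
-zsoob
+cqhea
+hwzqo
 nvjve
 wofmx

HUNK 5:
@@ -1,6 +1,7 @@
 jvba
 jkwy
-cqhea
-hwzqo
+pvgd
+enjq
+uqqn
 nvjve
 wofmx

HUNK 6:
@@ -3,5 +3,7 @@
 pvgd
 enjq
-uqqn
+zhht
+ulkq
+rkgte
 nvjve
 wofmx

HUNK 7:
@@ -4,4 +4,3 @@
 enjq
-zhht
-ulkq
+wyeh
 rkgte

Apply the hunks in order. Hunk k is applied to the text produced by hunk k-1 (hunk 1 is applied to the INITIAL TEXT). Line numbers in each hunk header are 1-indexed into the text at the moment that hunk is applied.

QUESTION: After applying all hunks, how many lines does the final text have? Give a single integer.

Hunk 1: at line 2 remove [pyuv,aas,uokz] add [ulcl,nvjve] -> 5 lines: jvba jkwy ulcl nvjve wofmx
Hunk 2: at line 1 remove [ulcl] add [ngi] -> 5 lines: jvba jkwy ngi nvjve wofmx
Hunk 3: at line 1 remove [ngi] add [zsoob] -> 5 lines: jvba jkwy zsoob nvjve wofmx
Hunk 4: at line 1 remove [zsoob] add [cqhea,hwzqo] -> 6 lines: jvba jkwy cqhea hwzqo nvjve wofmx
Hunk 5: at line 1 remove [cqhea,hwzqo] add [pvgd,enjq,uqqn] -> 7 lines: jvba jkwy pvgd enjq uqqn nvjve wofmx
Hunk 6: at line 3 remove [uqqn] add [zhht,ulkq,rkgte] -> 9 lines: jvba jkwy pvgd enjq zhht ulkq rkgte nvjve wofmx
Hunk 7: at line 4 remove [zhht,ulkq] add [wyeh] -> 8 lines: jvba jkwy pvgd enjq wyeh rkgte nvjve wofmx
Final line count: 8

Answer: 8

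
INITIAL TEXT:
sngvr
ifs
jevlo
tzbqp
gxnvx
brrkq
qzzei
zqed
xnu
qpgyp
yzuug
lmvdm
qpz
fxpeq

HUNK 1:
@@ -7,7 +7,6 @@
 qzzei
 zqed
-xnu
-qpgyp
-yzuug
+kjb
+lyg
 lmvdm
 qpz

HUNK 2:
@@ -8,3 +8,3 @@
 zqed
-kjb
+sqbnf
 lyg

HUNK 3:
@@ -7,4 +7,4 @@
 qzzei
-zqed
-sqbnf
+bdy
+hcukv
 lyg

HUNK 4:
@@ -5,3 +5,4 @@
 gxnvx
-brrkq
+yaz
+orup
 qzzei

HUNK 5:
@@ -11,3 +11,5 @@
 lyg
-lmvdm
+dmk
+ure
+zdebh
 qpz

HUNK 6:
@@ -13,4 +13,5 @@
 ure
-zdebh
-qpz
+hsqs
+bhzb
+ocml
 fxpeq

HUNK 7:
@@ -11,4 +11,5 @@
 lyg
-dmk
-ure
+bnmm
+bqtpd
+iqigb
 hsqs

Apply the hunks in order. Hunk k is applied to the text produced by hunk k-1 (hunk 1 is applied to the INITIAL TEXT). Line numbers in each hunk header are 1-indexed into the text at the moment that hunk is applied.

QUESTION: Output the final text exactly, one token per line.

Answer: sngvr
ifs
jevlo
tzbqp
gxnvx
yaz
orup
qzzei
bdy
hcukv
lyg
bnmm
bqtpd
iqigb
hsqs
bhzb
ocml
fxpeq

Derivation:
Hunk 1: at line 7 remove [xnu,qpgyp,yzuug] add [kjb,lyg] -> 13 lines: sngvr ifs jevlo tzbqp gxnvx brrkq qzzei zqed kjb lyg lmvdm qpz fxpeq
Hunk 2: at line 8 remove [kjb] add [sqbnf] -> 13 lines: sngvr ifs jevlo tzbqp gxnvx brrkq qzzei zqed sqbnf lyg lmvdm qpz fxpeq
Hunk 3: at line 7 remove [zqed,sqbnf] add [bdy,hcukv] -> 13 lines: sngvr ifs jevlo tzbqp gxnvx brrkq qzzei bdy hcukv lyg lmvdm qpz fxpeq
Hunk 4: at line 5 remove [brrkq] add [yaz,orup] -> 14 lines: sngvr ifs jevlo tzbqp gxnvx yaz orup qzzei bdy hcukv lyg lmvdm qpz fxpeq
Hunk 5: at line 11 remove [lmvdm] add [dmk,ure,zdebh] -> 16 lines: sngvr ifs jevlo tzbqp gxnvx yaz orup qzzei bdy hcukv lyg dmk ure zdebh qpz fxpeq
Hunk 6: at line 13 remove [zdebh,qpz] add [hsqs,bhzb,ocml] -> 17 lines: sngvr ifs jevlo tzbqp gxnvx yaz orup qzzei bdy hcukv lyg dmk ure hsqs bhzb ocml fxpeq
Hunk 7: at line 11 remove [dmk,ure] add [bnmm,bqtpd,iqigb] -> 18 lines: sngvr ifs jevlo tzbqp gxnvx yaz orup qzzei bdy hcukv lyg bnmm bqtpd iqigb hsqs bhzb ocml fxpeq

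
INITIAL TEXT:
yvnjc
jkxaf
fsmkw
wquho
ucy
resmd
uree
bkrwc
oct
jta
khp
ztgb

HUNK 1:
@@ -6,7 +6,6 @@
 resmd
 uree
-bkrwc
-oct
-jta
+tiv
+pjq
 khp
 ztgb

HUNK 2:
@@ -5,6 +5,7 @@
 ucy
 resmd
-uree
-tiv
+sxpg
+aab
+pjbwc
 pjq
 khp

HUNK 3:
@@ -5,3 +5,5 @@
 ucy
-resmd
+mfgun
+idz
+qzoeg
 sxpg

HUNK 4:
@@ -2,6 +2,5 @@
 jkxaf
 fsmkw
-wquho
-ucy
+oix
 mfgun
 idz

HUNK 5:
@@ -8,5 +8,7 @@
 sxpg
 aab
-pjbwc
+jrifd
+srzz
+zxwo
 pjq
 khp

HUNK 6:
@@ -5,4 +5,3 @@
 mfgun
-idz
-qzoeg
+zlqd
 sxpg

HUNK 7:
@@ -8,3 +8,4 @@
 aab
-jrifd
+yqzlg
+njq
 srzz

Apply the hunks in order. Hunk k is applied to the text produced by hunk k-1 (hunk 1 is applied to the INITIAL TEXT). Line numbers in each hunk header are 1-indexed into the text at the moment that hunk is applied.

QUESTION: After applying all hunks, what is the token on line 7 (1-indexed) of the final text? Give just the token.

Hunk 1: at line 6 remove [bkrwc,oct,jta] add [tiv,pjq] -> 11 lines: yvnjc jkxaf fsmkw wquho ucy resmd uree tiv pjq khp ztgb
Hunk 2: at line 5 remove [uree,tiv] add [sxpg,aab,pjbwc] -> 12 lines: yvnjc jkxaf fsmkw wquho ucy resmd sxpg aab pjbwc pjq khp ztgb
Hunk 3: at line 5 remove [resmd] add [mfgun,idz,qzoeg] -> 14 lines: yvnjc jkxaf fsmkw wquho ucy mfgun idz qzoeg sxpg aab pjbwc pjq khp ztgb
Hunk 4: at line 2 remove [wquho,ucy] add [oix] -> 13 lines: yvnjc jkxaf fsmkw oix mfgun idz qzoeg sxpg aab pjbwc pjq khp ztgb
Hunk 5: at line 8 remove [pjbwc] add [jrifd,srzz,zxwo] -> 15 lines: yvnjc jkxaf fsmkw oix mfgun idz qzoeg sxpg aab jrifd srzz zxwo pjq khp ztgb
Hunk 6: at line 5 remove [idz,qzoeg] add [zlqd] -> 14 lines: yvnjc jkxaf fsmkw oix mfgun zlqd sxpg aab jrifd srzz zxwo pjq khp ztgb
Hunk 7: at line 8 remove [jrifd] add [yqzlg,njq] -> 15 lines: yvnjc jkxaf fsmkw oix mfgun zlqd sxpg aab yqzlg njq srzz zxwo pjq khp ztgb
Final line 7: sxpg

Answer: sxpg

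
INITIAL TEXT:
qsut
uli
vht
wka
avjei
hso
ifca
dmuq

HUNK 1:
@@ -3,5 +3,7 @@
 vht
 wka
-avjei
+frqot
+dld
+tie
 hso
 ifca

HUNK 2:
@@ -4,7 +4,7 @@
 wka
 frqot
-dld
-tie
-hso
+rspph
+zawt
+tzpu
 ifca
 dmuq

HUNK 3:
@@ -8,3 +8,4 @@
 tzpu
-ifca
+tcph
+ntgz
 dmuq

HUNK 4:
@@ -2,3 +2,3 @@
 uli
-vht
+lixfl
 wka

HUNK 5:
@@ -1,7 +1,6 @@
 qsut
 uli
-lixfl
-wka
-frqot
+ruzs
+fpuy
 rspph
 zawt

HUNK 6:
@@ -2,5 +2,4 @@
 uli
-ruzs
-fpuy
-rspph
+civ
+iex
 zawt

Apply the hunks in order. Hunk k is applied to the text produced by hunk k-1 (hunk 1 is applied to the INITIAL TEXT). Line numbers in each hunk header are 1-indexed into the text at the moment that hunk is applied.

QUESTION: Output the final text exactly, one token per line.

Hunk 1: at line 3 remove [avjei] add [frqot,dld,tie] -> 10 lines: qsut uli vht wka frqot dld tie hso ifca dmuq
Hunk 2: at line 4 remove [dld,tie,hso] add [rspph,zawt,tzpu] -> 10 lines: qsut uli vht wka frqot rspph zawt tzpu ifca dmuq
Hunk 3: at line 8 remove [ifca] add [tcph,ntgz] -> 11 lines: qsut uli vht wka frqot rspph zawt tzpu tcph ntgz dmuq
Hunk 4: at line 2 remove [vht] add [lixfl] -> 11 lines: qsut uli lixfl wka frqot rspph zawt tzpu tcph ntgz dmuq
Hunk 5: at line 1 remove [lixfl,wka,frqot] add [ruzs,fpuy] -> 10 lines: qsut uli ruzs fpuy rspph zawt tzpu tcph ntgz dmuq
Hunk 6: at line 2 remove [ruzs,fpuy,rspph] add [civ,iex] -> 9 lines: qsut uli civ iex zawt tzpu tcph ntgz dmuq

Answer: qsut
uli
civ
iex
zawt
tzpu
tcph
ntgz
dmuq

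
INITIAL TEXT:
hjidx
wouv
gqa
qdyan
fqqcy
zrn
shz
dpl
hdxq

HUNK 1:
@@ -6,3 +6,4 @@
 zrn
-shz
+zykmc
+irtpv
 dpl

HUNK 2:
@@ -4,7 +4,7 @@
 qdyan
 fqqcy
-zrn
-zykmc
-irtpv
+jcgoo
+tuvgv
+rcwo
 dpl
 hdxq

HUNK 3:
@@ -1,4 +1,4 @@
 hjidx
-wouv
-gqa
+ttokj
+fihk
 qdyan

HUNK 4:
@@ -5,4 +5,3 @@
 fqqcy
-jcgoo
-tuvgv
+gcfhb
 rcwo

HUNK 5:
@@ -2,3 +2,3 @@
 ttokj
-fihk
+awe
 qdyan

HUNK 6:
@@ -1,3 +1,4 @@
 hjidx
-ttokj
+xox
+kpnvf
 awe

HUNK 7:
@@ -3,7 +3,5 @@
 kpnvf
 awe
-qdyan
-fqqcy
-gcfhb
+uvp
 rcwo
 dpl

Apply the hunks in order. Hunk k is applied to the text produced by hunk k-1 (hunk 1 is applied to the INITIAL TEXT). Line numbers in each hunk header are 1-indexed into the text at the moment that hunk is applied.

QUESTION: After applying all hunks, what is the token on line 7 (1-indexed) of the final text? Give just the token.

Answer: dpl

Derivation:
Hunk 1: at line 6 remove [shz] add [zykmc,irtpv] -> 10 lines: hjidx wouv gqa qdyan fqqcy zrn zykmc irtpv dpl hdxq
Hunk 2: at line 4 remove [zrn,zykmc,irtpv] add [jcgoo,tuvgv,rcwo] -> 10 lines: hjidx wouv gqa qdyan fqqcy jcgoo tuvgv rcwo dpl hdxq
Hunk 3: at line 1 remove [wouv,gqa] add [ttokj,fihk] -> 10 lines: hjidx ttokj fihk qdyan fqqcy jcgoo tuvgv rcwo dpl hdxq
Hunk 4: at line 5 remove [jcgoo,tuvgv] add [gcfhb] -> 9 lines: hjidx ttokj fihk qdyan fqqcy gcfhb rcwo dpl hdxq
Hunk 5: at line 2 remove [fihk] add [awe] -> 9 lines: hjidx ttokj awe qdyan fqqcy gcfhb rcwo dpl hdxq
Hunk 6: at line 1 remove [ttokj] add [xox,kpnvf] -> 10 lines: hjidx xox kpnvf awe qdyan fqqcy gcfhb rcwo dpl hdxq
Hunk 7: at line 3 remove [qdyan,fqqcy,gcfhb] add [uvp] -> 8 lines: hjidx xox kpnvf awe uvp rcwo dpl hdxq
Final line 7: dpl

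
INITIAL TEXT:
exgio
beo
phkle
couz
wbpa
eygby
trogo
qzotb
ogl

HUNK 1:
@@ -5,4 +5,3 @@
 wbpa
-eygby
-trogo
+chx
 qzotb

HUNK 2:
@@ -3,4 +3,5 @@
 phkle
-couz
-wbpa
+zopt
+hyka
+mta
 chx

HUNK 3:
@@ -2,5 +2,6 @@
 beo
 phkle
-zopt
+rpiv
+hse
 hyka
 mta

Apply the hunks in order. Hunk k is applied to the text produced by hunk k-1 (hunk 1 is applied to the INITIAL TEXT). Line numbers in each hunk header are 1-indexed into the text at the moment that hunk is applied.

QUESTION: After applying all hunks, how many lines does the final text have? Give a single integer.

Answer: 10

Derivation:
Hunk 1: at line 5 remove [eygby,trogo] add [chx] -> 8 lines: exgio beo phkle couz wbpa chx qzotb ogl
Hunk 2: at line 3 remove [couz,wbpa] add [zopt,hyka,mta] -> 9 lines: exgio beo phkle zopt hyka mta chx qzotb ogl
Hunk 3: at line 2 remove [zopt] add [rpiv,hse] -> 10 lines: exgio beo phkle rpiv hse hyka mta chx qzotb ogl
Final line count: 10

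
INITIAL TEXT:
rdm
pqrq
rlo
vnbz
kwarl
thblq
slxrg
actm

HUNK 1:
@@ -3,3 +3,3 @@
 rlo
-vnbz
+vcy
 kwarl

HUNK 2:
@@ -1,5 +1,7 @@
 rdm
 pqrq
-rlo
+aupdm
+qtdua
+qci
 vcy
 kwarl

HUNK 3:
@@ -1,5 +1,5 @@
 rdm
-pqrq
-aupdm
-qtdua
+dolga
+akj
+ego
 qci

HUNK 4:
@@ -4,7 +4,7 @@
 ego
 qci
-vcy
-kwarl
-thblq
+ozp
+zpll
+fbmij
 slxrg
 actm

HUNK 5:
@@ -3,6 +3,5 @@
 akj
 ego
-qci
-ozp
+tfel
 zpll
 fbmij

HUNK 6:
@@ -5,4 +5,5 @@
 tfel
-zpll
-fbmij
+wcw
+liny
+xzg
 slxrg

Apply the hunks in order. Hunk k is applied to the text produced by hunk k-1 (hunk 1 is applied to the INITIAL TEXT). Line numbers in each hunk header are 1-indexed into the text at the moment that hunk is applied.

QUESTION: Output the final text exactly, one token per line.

Answer: rdm
dolga
akj
ego
tfel
wcw
liny
xzg
slxrg
actm

Derivation:
Hunk 1: at line 3 remove [vnbz] add [vcy] -> 8 lines: rdm pqrq rlo vcy kwarl thblq slxrg actm
Hunk 2: at line 1 remove [rlo] add [aupdm,qtdua,qci] -> 10 lines: rdm pqrq aupdm qtdua qci vcy kwarl thblq slxrg actm
Hunk 3: at line 1 remove [pqrq,aupdm,qtdua] add [dolga,akj,ego] -> 10 lines: rdm dolga akj ego qci vcy kwarl thblq slxrg actm
Hunk 4: at line 4 remove [vcy,kwarl,thblq] add [ozp,zpll,fbmij] -> 10 lines: rdm dolga akj ego qci ozp zpll fbmij slxrg actm
Hunk 5: at line 3 remove [qci,ozp] add [tfel] -> 9 lines: rdm dolga akj ego tfel zpll fbmij slxrg actm
Hunk 6: at line 5 remove [zpll,fbmij] add [wcw,liny,xzg] -> 10 lines: rdm dolga akj ego tfel wcw liny xzg slxrg actm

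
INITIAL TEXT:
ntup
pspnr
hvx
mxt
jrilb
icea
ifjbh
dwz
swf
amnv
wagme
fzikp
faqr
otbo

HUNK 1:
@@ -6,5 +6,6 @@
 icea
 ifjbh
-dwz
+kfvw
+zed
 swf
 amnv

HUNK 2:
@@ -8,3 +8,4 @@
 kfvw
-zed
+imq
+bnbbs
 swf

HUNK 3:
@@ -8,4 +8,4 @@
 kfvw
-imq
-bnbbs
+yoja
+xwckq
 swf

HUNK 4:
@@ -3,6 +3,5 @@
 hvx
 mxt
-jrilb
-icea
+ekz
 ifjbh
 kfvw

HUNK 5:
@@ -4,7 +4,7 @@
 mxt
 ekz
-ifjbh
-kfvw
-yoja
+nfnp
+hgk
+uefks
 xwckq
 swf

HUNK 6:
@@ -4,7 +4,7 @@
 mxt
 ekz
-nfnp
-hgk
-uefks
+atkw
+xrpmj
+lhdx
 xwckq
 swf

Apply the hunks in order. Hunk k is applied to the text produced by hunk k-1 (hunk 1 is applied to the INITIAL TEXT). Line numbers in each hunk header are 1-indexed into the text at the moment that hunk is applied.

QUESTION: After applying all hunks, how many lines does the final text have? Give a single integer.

Answer: 15

Derivation:
Hunk 1: at line 6 remove [dwz] add [kfvw,zed] -> 15 lines: ntup pspnr hvx mxt jrilb icea ifjbh kfvw zed swf amnv wagme fzikp faqr otbo
Hunk 2: at line 8 remove [zed] add [imq,bnbbs] -> 16 lines: ntup pspnr hvx mxt jrilb icea ifjbh kfvw imq bnbbs swf amnv wagme fzikp faqr otbo
Hunk 3: at line 8 remove [imq,bnbbs] add [yoja,xwckq] -> 16 lines: ntup pspnr hvx mxt jrilb icea ifjbh kfvw yoja xwckq swf amnv wagme fzikp faqr otbo
Hunk 4: at line 3 remove [jrilb,icea] add [ekz] -> 15 lines: ntup pspnr hvx mxt ekz ifjbh kfvw yoja xwckq swf amnv wagme fzikp faqr otbo
Hunk 5: at line 4 remove [ifjbh,kfvw,yoja] add [nfnp,hgk,uefks] -> 15 lines: ntup pspnr hvx mxt ekz nfnp hgk uefks xwckq swf amnv wagme fzikp faqr otbo
Hunk 6: at line 4 remove [nfnp,hgk,uefks] add [atkw,xrpmj,lhdx] -> 15 lines: ntup pspnr hvx mxt ekz atkw xrpmj lhdx xwckq swf amnv wagme fzikp faqr otbo
Final line count: 15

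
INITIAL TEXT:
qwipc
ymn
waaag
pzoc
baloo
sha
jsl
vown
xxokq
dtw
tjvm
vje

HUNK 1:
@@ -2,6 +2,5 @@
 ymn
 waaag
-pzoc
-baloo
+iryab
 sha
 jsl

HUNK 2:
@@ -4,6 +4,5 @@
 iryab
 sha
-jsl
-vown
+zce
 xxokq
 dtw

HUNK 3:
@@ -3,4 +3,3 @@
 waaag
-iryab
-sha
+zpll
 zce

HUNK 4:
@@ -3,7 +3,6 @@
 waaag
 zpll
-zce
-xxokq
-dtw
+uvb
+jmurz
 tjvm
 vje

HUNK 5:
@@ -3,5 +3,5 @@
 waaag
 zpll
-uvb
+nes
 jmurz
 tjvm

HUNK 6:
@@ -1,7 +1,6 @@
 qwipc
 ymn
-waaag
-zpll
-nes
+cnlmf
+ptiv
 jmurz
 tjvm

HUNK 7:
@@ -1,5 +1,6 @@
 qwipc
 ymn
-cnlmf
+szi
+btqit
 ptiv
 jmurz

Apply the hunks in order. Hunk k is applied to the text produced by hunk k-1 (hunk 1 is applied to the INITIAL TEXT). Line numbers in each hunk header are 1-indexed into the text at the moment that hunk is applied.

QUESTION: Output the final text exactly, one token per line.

Answer: qwipc
ymn
szi
btqit
ptiv
jmurz
tjvm
vje

Derivation:
Hunk 1: at line 2 remove [pzoc,baloo] add [iryab] -> 11 lines: qwipc ymn waaag iryab sha jsl vown xxokq dtw tjvm vje
Hunk 2: at line 4 remove [jsl,vown] add [zce] -> 10 lines: qwipc ymn waaag iryab sha zce xxokq dtw tjvm vje
Hunk 3: at line 3 remove [iryab,sha] add [zpll] -> 9 lines: qwipc ymn waaag zpll zce xxokq dtw tjvm vje
Hunk 4: at line 3 remove [zce,xxokq,dtw] add [uvb,jmurz] -> 8 lines: qwipc ymn waaag zpll uvb jmurz tjvm vje
Hunk 5: at line 3 remove [uvb] add [nes] -> 8 lines: qwipc ymn waaag zpll nes jmurz tjvm vje
Hunk 6: at line 1 remove [waaag,zpll,nes] add [cnlmf,ptiv] -> 7 lines: qwipc ymn cnlmf ptiv jmurz tjvm vje
Hunk 7: at line 1 remove [cnlmf] add [szi,btqit] -> 8 lines: qwipc ymn szi btqit ptiv jmurz tjvm vje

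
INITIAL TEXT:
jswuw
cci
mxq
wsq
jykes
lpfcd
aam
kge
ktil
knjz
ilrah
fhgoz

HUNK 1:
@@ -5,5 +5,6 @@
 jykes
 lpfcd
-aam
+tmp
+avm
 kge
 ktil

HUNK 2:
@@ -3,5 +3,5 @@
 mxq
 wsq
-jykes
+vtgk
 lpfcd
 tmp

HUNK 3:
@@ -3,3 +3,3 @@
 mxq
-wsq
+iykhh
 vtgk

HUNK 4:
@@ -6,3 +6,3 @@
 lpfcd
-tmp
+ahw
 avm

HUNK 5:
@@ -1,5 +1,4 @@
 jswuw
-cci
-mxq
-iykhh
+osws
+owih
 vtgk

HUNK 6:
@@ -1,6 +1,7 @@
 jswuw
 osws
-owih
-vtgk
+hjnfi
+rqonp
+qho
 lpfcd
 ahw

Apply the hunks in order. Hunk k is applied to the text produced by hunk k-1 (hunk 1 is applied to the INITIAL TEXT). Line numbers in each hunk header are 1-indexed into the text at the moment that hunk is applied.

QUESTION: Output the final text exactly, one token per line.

Answer: jswuw
osws
hjnfi
rqonp
qho
lpfcd
ahw
avm
kge
ktil
knjz
ilrah
fhgoz

Derivation:
Hunk 1: at line 5 remove [aam] add [tmp,avm] -> 13 lines: jswuw cci mxq wsq jykes lpfcd tmp avm kge ktil knjz ilrah fhgoz
Hunk 2: at line 3 remove [jykes] add [vtgk] -> 13 lines: jswuw cci mxq wsq vtgk lpfcd tmp avm kge ktil knjz ilrah fhgoz
Hunk 3: at line 3 remove [wsq] add [iykhh] -> 13 lines: jswuw cci mxq iykhh vtgk lpfcd tmp avm kge ktil knjz ilrah fhgoz
Hunk 4: at line 6 remove [tmp] add [ahw] -> 13 lines: jswuw cci mxq iykhh vtgk lpfcd ahw avm kge ktil knjz ilrah fhgoz
Hunk 5: at line 1 remove [cci,mxq,iykhh] add [osws,owih] -> 12 lines: jswuw osws owih vtgk lpfcd ahw avm kge ktil knjz ilrah fhgoz
Hunk 6: at line 1 remove [owih,vtgk] add [hjnfi,rqonp,qho] -> 13 lines: jswuw osws hjnfi rqonp qho lpfcd ahw avm kge ktil knjz ilrah fhgoz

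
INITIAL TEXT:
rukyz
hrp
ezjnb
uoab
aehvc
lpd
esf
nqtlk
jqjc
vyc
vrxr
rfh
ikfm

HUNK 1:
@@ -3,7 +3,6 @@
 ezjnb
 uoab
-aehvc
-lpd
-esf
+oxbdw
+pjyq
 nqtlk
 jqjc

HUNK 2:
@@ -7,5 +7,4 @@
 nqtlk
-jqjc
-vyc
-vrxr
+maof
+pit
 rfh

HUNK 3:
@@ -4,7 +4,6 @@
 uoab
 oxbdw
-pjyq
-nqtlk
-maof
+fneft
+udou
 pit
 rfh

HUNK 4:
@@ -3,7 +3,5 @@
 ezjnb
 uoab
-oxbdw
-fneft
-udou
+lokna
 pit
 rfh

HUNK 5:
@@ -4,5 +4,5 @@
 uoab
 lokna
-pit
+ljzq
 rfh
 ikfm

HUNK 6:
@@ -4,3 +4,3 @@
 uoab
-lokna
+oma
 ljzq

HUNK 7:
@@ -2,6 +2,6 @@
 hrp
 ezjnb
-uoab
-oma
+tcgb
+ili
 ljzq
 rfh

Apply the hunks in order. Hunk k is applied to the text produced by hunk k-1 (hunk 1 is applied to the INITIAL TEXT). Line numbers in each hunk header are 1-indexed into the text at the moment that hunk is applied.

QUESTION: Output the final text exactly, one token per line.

Answer: rukyz
hrp
ezjnb
tcgb
ili
ljzq
rfh
ikfm

Derivation:
Hunk 1: at line 3 remove [aehvc,lpd,esf] add [oxbdw,pjyq] -> 12 lines: rukyz hrp ezjnb uoab oxbdw pjyq nqtlk jqjc vyc vrxr rfh ikfm
Hunk 2: at line 7 remove [jqjc,vyc,vrxr] add [maof,pit] -> 11 lines: rukyz hrp ezjnb uoab oxbdw pjyq nqtlk maof pit rfh ikfm
Hunk 3: at line 4 remove [pjyq,nqtlk,maof] add [fneft,udou] -> 10 lines: rukyz hrp ezjnb uoab oxbdw fneft udou pit rfh ikfm
Hunk 4: at line 3 remove [oxbdw,fneft,udou] add [lokna] -> 8 lines: rukyz hrp ezjnb uoab lokna pit rfh ikfm
Hunk 5: at line 4 remove [pit] add [ljzq] -> 8 lines: rukyz hrp ezjnb uoab lokna ljzq rfh ikfm
Hunk 6: at line 4 remove [lokna] add [oma] -> 8 lines: rukyz hrp ezjnb uoab oma ljzq rfh ikfm
Hunk 7: at line 2 remove [uoab,oma] add [tcgb,ili] -> 8 lines: rukyz hrp ezjnb tcgb ili ljzq rfh ikfm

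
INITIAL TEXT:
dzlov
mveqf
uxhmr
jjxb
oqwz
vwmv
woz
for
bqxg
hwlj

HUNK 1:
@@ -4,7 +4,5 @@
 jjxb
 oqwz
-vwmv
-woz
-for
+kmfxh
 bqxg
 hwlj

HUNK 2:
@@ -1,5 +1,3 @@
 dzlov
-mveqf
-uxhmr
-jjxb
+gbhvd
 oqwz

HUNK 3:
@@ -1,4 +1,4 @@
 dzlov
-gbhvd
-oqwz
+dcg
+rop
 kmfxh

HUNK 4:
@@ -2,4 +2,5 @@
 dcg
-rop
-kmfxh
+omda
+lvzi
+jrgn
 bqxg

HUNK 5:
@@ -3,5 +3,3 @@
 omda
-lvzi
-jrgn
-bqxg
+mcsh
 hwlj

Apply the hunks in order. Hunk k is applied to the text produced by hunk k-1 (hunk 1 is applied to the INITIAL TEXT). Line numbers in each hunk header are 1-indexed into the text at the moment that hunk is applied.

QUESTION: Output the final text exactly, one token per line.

Hunk 1: at line 4 remove [vwmv,woz,for] add [kmfxh] -> 8 lines: dzlov mveqf uxhmr jjxb oqwz kmfxh bqxg hwlj
Hunk 2: at line 1 remove [mveqf,uxhmr,jjxb] add [gbhvd] -> 6 lines: dzlov gbhvd oqwz kmfxh bqxg hwlj
Hunk 3: at line 1 remove [gbhvd,oqwz] add [dcg,rop] -> 6 lines: dzlov dcg rop kmfxh bqxg hwlj
Hunk 4: at line 2 remove [rop,kmfxh] add [omda,lvzi,jrgn] -> 7 lines: dzlov dcg omda lvzi jrgn bqxg hwlj
Hunk 5: at line 3 remove [lvzi,jrgn,bqxg] add [mcsh] -> 5 lines: dzlov dcg omda mcsh hwlj

Answer: dzlov
dcg
omda
mcsh
hwlj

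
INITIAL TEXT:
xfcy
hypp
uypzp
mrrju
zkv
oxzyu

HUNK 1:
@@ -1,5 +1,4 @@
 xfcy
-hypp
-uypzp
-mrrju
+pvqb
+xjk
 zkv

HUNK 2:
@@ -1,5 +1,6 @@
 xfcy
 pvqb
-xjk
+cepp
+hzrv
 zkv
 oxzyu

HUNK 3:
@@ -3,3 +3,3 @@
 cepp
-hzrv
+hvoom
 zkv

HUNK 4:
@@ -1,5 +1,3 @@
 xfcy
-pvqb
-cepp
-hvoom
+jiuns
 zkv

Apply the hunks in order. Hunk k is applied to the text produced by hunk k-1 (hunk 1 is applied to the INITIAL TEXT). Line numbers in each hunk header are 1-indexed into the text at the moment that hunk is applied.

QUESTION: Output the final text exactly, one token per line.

Answer: xfcy
jiuns
zkv
oxzyu

Derivation:
Hunk 1: at line 1 remove [hypp,uypzp,mrrju] add [pvqb,xjk] -> 5 lines: xfcy pvqb xjk zkv oxzyu
Hunk 2: at line 1 remove [xjk] add [cepp,hzrv] -> 6 lines: xfcy pvqb cepp hzrv zkv oxzyu
Hunk 3: at line 3 remove [hzrv] add [hvoom] -> 6 lines: xfcy pvqb cepp hvoom zkv oxzyu
Hunk 4: at line 1 remove [pvqb,cepp,hvoom] add [jiuns] -> 4 lines: xfcy jiuns zkv oxzyu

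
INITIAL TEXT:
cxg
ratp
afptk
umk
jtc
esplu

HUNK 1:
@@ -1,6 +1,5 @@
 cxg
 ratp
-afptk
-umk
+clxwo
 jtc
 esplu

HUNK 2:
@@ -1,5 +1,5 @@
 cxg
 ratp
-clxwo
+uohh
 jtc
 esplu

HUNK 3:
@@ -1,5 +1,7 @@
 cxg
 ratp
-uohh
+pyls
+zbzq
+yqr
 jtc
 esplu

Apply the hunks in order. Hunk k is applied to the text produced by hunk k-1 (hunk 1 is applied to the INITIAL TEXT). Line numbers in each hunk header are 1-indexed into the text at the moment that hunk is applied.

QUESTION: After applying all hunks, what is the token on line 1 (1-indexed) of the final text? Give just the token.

Answer: cxg

Derivation:
Hunk 1: at line 1 remove [afptk,umk] add [clxwo] -> 5 lines: cxg ratp clxwo jtc esplu
Hunk 2: at line 1 remove [clxwo] add [uohh] -> 5 lines: cxg ratp uohh jtc esplu
Hunk 3: at line 1 remove [uohh] add [pyls,zbzq,yqr] -> 7 lines: cxg ratp pyls zbzq yqr jtc esplu
Final line 1: cxg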